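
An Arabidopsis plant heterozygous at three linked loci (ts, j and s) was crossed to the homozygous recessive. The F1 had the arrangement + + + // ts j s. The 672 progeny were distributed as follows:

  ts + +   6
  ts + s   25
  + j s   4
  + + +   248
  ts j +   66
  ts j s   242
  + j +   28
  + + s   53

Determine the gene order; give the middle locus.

ts

The two rarest classes, ts + + and + j s, are the double crossovers. Comparing them with the parentals, only the ts allele has switched, so ts is the middle locus and the order is j – ts – s.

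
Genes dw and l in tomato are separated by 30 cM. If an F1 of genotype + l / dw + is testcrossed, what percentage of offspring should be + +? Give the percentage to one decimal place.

A map distance of 30 cM corresponds to a recombination frequency of 0.300.
The F1 is + l / dw +, so + + is a recombinant gamete class with expected frequency r/2 = 0.300/2 = 0.1500.
That is 0.1500 = 15.0% of the progeny.

15.0%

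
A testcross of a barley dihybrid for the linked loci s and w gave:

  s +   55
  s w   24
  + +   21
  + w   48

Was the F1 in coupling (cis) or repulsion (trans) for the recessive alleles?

The two most frequent classes are + w (48) and s + (55); these are the parental (non-recombinant) types.
So the F1 carried + w on one chromosome and s + on the other — the recessive alleles are on opposite chromosomes (trans / repulsion).

trans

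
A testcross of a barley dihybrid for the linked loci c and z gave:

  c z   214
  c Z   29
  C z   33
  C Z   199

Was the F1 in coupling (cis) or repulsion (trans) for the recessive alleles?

The two most frequent classes are C Z (199) and c z (214); these are the parental (non-recombinant) types.
So the F1 carried C Z on one chromosome and c z on the other — the recessive alleles are on the same chromosome (cis / coupling).

cis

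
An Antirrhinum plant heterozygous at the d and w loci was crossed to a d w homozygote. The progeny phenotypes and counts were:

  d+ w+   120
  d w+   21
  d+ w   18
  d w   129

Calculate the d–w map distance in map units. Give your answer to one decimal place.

13.5 map units

The two most frequent classes, d+ w+ (120) and d w (129), are the parental types, so the F1 was d+ w+ / d w.
The recombinant classes are d+ w and d w+: 18 + 21 = 39.
Recombination frequency = 39/288 = 0.1354 ≈ 13.5%, i.e. 13.5 map units.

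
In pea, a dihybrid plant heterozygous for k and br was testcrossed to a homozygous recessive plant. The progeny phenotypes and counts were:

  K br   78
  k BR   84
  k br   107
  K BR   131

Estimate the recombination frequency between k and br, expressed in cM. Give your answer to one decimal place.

The two most frequent classes, K BR (131) and k br (107), are the parental types, so the F1 was K BR / k br.
The recombinant classes are K br and k BR: 78 + 84 = 162.
Recombination frequency = 162/400 = 0.4050 ≈ 40.5%, i.e. 40.5 cM.

40.5 cM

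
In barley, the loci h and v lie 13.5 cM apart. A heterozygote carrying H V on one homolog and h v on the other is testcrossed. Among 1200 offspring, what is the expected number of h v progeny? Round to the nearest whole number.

519

A map distance of 13.5 cM corresponds to a recombination frequency of 0.135.
The F1 is H V / h v, so h v is a parental gamete class with expected frequency (1 − r)/2 = 0.865/2 = 0.4325.
Expected number = 0.4325 × 1200 = 519.00 ≈ 519.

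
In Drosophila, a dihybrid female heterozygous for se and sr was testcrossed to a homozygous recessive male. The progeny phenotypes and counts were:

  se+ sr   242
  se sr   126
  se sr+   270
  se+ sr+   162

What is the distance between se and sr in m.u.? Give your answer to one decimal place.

36.0 m.u.

The two most frequent classes, se+ sr (242) and se sr+ (270), are the parental types, so the F1 was se+ sr / se sr+.
The recombinant classes are se+ sr+ and se sr: 162 + 126 = 288.
Recombination frequency = 288/800 = 0.3600 ≈ 36.0%, i.e. 36.0 m.u.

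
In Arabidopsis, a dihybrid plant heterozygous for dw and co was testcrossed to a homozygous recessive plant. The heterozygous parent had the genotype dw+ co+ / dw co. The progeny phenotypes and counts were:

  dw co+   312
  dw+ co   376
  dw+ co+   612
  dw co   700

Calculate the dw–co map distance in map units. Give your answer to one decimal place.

The recombinant classes are dw+ co and dw co+: 376 + 312 = 688.
Recombination frequency = 688/2000 = 0.3440 ≈ 34.4%, i.e. 34.4 map units.

34.4 map units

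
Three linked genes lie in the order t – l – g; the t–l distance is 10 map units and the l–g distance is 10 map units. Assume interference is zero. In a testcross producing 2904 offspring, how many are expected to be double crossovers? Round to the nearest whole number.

29

Map distances give recombination frequencies of 0.100 and 0.100 for the two intervals.
With no interference, expected double-crossover frequency = 0.100 × 0.100 = 0.01000.
Expected number = 0.01000 × 2904 = 29.04 ≈ 29.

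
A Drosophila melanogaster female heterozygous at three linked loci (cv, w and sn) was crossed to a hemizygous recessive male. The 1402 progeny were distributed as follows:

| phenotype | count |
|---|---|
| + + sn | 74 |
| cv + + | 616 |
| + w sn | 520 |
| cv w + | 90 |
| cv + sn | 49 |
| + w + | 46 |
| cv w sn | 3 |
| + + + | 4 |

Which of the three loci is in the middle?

cv

The two most frequent reciprocal classes, + w sn and cv + +, are the parental types, so the F1 was + w sn / cv + +.
The two rarest classes, cv w sn and + + +, are the double crossovers. Comparing them with the parentals, only the cv allele has switched, so cv is the middle locus and the order is w – cv – sn.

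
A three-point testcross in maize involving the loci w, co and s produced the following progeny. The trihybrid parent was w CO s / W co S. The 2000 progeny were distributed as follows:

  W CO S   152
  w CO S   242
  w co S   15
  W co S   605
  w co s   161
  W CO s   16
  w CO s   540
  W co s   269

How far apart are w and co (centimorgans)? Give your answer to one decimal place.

17.2 centimorgans

The two rarest classes, W CO s and w co S, are the double crossovers. Comparing them with the parentals, only the w allele has switched, so w is the middle locus and the order is s – w – co.
Crossovers in the w–co interval produce the single-crossover classes w co s and W CO S (161 + 152 = 313) plus the double crossovers (31).
RF(w–co) = (313 + 31) / 2000 = 344/2000 = 0.1720 → 17.2 centimorgans.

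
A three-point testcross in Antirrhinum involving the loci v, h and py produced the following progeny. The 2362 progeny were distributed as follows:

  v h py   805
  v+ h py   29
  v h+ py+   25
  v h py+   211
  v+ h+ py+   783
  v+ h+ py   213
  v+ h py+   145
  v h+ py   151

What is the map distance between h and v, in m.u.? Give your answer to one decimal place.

The two most frequent reciprocal classes, v h py and v+ h+ py+, are the parental types, so the F1 was v h py / v+ h+ py+.
The two rarest classes, v+ h py and v h+ py+, are the double crossovers. Comparing them with the parentals, only the v allele has switched, so v is the middle locus and the order is h – v – py.
Crossovers in the h–v interval produce the single-crossover classes v h+ py and v+ h py+ (151 + 145 = 296) plus the double crossovers (54).
RF(h–v) = (296 + 54) / 2362 = 350/2362 = 0.1482 → 14.8 m.u.

14.8 m.u.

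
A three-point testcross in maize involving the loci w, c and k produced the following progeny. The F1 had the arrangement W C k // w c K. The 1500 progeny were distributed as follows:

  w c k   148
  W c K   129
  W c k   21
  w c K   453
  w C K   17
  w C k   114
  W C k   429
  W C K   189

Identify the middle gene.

The two rarest classes, W c k and w C K, are the double crossovers. Comparing them with the parentals, only the c allele has switched, so c is the middle locus and the order is w – c – k.

c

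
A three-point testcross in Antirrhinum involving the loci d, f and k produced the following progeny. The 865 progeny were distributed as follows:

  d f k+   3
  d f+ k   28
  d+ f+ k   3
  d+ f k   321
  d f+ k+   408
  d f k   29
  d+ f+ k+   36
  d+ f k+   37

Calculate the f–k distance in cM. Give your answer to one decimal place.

The two most frequent reciprocal classes, d+ f k and d f+ k+, are the parental types, so the F1 was d+ f k / d f+ k+.
The two rarest classes, d+ f+ k and d f k+, are the double crossovers. Comparing them with the parentals, only the f allele has switched, so f is the middle locus and the order is d – f – k.
Crossovers in the f–k interval produce the single-crossover classes d+ f k+ and d f+ k (37 + 28 = 65) plus the double crossovers (6).
RF(f–k) = (65 + 6) / 865 = 71/865 = 0.0821 → 8.2 cM.

8.2 cM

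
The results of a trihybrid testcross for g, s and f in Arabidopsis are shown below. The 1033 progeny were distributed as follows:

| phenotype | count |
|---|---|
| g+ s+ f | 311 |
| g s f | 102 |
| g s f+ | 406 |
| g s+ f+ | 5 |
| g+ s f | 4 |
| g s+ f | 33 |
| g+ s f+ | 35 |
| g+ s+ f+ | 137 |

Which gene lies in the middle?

s

The two most frequent reciprocal classes, g+ s+ f and g s f+, are the parental types, so the F1 was g+ s+ f / g s f+.
The two rarest classes, g+ s f and g s+ f+, are the double crossovers. Comparing them with the parentals, only the s allele has switched, so s is the middle locus and the order is f – s – g.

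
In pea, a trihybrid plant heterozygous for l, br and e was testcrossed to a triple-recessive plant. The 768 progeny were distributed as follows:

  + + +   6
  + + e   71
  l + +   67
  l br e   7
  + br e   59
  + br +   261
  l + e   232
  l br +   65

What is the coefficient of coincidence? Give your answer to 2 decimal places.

The two most frequent reciprocal classes, l + e and + br +, are the parental types, so the F1 was l + e / + br +.
The two rarest classes, l br e and + + +, are the double crossovers. Comparing them with the parentals, only the br allele has switched, so br is the middle locus and the order is e – br – l.
e–br: (126 + 13)/768 = 0.1810; br–l: (136 + 13)/768 = 0.1940.
Expected DCO frequency = 0.1810 × 0.1940 ≈ 0.03511; observed = 13/768 ≈ 0.01693.
Coefficient of coincidence = 0.01693/0.03511 ≈ 0.48.

0.48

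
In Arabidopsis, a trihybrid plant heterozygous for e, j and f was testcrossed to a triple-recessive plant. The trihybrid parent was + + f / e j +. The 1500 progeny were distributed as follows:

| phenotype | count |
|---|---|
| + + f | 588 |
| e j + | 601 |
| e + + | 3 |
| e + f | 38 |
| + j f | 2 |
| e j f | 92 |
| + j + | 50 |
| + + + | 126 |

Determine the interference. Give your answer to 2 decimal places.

The two rarest classes, + j f and e + +, are the double crossovers. Comparing them with the parentals, only the j allele has switched, so j is the middle locus and the order is e – j – f.
e–j: (88 + 5)/1500 = 0.0620; j–f: (218 + 5)/1500 = 0.1487.
Expected DCO frequency = 0.0620 × 0.1487 ≈ 0.00922; observed = 5/1500 ≈ 0.00333.
Coefficient of coincidence = 0.00333/0.00922 ≈ 0.36; interference = 1 − 0.36 = 0.64.

0.64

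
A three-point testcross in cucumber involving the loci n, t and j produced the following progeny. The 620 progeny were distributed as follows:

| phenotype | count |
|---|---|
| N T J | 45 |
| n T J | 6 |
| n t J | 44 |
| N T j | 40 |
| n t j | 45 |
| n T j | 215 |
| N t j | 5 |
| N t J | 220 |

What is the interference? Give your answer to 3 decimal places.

The two most frequent reciprocal classes, n T j and N t J, are the parental types, so the F1 was n T j / N t J.
The two rarest classes, n T J and N t j, are the double crossovers. Comparing them with the parentals, only the j allele has switched, so j is the middle locus and the order is t – j – n.
t–j: (90 + 11)/620 = 0.1629; j–n: (84 + 11)/620 = 0.1532.
Expected DCO frequency = 0.1629 × 0.1532 ≈ 0.02496; observed = 11/620 ≈ 0.01774.
Coefficient of coincidence = 0.01774/0.02496 ≈ 0.711; interference = 1 − 0.711 = 0.289.

0.289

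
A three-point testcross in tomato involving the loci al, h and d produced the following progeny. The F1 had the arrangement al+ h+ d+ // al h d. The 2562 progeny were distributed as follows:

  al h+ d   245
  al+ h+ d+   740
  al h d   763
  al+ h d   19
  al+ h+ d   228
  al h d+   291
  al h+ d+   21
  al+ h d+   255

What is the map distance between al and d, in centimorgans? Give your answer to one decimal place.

21.8 centimorgans

The two rarest classes, al h+ d+ and al+ h d, are the double crossovers. Comparing them with the parentals, only the al allele has switched, so al is the middle locus and the order is h – al – d.
Crossovers in the al–d interval produce the single-crossover classes al+ h+ d and al h d+ (228 + 291 = 519) plus the double crossovers (40).
RF(al–d) = (519 + 40) / 2562 = 559/2562 = 0.2182 → 21.8 centimorgans.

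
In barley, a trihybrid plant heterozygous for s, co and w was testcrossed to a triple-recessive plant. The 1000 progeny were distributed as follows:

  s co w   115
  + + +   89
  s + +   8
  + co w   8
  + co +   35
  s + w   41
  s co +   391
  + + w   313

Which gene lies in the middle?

The two most frequent reciprocal classes, + + w and s co +, are the parental types, so the F1 was + + w / s co +.
The two rarest classes, + co w and s + +, are the double crossovers. Comparing them with the parentals, only the co allele has switched, so co is the middle locus and the order is s – co – w.

co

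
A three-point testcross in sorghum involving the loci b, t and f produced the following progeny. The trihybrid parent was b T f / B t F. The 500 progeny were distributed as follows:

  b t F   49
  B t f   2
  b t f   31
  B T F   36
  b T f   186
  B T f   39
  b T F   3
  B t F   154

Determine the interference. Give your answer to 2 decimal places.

0.63

The two rarest classes, b T F and B t f, are the double crossovers. Comparing them with the parentals, only the f allele has switched, so f is the middle locus and the order is t – f – b.
t–f: (67 + 5)/500 = 0.1440; f–b: (88 + 5)/500 = 0.1860.
Expected DCO frequency = 0.1440 × 0.1860 ≈ 0.02678; observed = 5/500 ≈ 0.01000.
Coefficient of coincidence = 0.01000/0.02678 ≈ 0.37; interference = 1 − 0.37 = 0.63.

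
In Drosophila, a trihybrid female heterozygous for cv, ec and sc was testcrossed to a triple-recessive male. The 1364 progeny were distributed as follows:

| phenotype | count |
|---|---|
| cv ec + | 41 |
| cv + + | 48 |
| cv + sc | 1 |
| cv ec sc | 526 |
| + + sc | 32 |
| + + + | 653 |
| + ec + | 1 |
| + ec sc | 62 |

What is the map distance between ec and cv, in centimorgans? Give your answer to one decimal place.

8.2 centimorgans

The two most frequent reciprocal classes, + + + and cv ec sc, are the parental types, so the F1 was + + + / cv ec sc.
The two rarest classes, + ec + and cv + sc, are the double crossovers. Comparing them with the parentals, only the ec allele has switched, so ec is the middle locus and the order is sc – ec – cv.
Crossovers in the ec–cv interval produce the single-crossover classes cv + + and + ec sc (48 + 62 = 110) plus the double crossovers (2).
RF(ec–cv) = (110 + 2) / 1364 = 112/1364 = 0.0821 → 8.2 centimorgans.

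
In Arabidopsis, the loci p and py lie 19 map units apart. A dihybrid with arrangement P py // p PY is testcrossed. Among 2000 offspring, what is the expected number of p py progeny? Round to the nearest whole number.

190

A map distance of 19 map units corresponds to a recombination frequency of 0.190.
The F1 is P py / p PY, so p py is a recombinant gamete class with expected frequency r/2 = 0.190/2 = 0.0950.
Expected number = 0.0950 × 2000 = 190.00 ≈ 190.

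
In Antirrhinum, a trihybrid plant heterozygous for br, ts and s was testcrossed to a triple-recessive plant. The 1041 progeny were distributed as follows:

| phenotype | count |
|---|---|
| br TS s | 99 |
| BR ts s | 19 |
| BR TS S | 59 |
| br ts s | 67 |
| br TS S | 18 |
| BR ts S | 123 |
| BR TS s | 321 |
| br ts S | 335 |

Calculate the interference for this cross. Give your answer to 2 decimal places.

The two most frequent reciprocal classes, br ts S and BR TS s, are the parental types, so the F1 was br ts S / BR TS s.
The two rarest classes, br TS S and BR ts s, are the double crossovers. Comparing them with the parentals, only the ts allele has switched, so ts is the middle locus and the order is s – ts – br.
s–ts: (126 + 37)/1041 = 0.1566; ts–br: (222 + 37)/1041 = 0.2488.
Expected DCO frequency = 0.1566 × 0.2488 ≈ 0.03896; observed = 37/1041 ≈ 0.03554.
Coefficient of coincidence = 0.03554/0.03896 ≈ 0.91; interference = 1 − 0.91 = 0.09.

0.09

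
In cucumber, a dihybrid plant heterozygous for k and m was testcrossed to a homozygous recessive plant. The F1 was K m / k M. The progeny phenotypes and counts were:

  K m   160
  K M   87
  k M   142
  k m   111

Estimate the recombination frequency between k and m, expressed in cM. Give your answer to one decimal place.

39.6 cM

The recombinant classes are K M and k m: 87 + 111 = 198.
Recombination frequency = 198/500 = 0.3960 ≈ 39.6%, i.e. 39.6 cM.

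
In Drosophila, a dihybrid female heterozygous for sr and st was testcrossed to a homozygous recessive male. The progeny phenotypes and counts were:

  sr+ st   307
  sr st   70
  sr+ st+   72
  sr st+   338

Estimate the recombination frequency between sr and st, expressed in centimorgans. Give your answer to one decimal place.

The two most frequent classes, sr+ st (307) and sr st+ (338), are the parental types, so the F1 was sr+ st / sr st+.
The recombinant classes are sr+ st+ and sr st: 72 + 70 = 142.
Recombination frequency = 142/787 = 0.1804 ≈ 18.0%, i.e. 18.0 centimorgans.

18.0 centimorgans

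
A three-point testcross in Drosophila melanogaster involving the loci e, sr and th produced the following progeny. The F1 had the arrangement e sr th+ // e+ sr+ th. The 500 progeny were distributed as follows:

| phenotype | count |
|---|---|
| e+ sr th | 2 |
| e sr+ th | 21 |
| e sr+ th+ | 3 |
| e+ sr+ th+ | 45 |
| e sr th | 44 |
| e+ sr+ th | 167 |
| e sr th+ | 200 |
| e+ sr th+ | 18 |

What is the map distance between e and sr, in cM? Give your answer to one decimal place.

The two rarest classes, e sr+ th+ and e+ sr th, are the double crossovers. Comparing them with the parentals, only the sr allele has switched, so sr is the middle locus and the order is e – sr – th.
Crossovers in the e–sr interval produce the single-crossover classes e+ sr th+ and e sr+ th (18 + 21 = 39) plus the double crossovers (5).
RF(e–sr) = (39 + 5) / 500 = 44/500 = 0.0880 → 8.8 cM.

8.8 cM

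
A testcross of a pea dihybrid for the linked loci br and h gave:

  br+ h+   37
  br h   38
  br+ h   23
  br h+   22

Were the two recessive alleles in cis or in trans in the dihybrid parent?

The two most frequent classes are br+ h+ (37) and br h (38); these are the parental (non-recombinant) types.
So the F1 carried br+ h+ on one chromosome and br h on the other — the recessive alleles are on the same chromosome (cis / coupling).

cis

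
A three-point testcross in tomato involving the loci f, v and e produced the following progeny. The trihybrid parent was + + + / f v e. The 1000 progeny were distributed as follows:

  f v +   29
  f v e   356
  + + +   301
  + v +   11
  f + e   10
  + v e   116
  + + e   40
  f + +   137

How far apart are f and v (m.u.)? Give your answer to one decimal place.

The two rarest classes, + v + and f + e, are the double crossovers. Comparing them with the parentals, only the v allele has switched, so v is the middle locus and the order is f – v – e.
Crossovers in the f–v interval produce the single-crossover classes f + + and + v e (137 + 116 = 253) plus the double crossovers (21).
RF(f–v) = (253 + 21) / 1000 = 274/1000 = 0.2740 → 27.4 m.u.

27.4 m.u.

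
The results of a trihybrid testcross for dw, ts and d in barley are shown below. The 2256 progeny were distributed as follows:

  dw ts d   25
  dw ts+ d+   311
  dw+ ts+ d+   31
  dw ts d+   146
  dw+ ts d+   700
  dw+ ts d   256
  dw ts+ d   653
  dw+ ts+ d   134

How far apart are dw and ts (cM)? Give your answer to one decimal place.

14.9 cM

The two most frequent reciprocal classes, dw ts+ d and dw+ ts d+, are the parental types, so the F1 was dw ts+ d / dw+ ts d+.
The two rarest classes, dw ts d and dw+ ts+ d+, are the double crossovers. Comparing them with the parentals, only the ts allele has switched, so ts is the middle locus and the order is dw – ts – d.
Crossovers in the dw–ts interval produce the single-crossover classes dw+ ts+ d and dw ts d+ (134 + 146 = 280) plus the double crossovers (56).
RF(dw–ts) = (280 + 56) / 2256 = 336/2256 = 0.1489 → 14.9 cM.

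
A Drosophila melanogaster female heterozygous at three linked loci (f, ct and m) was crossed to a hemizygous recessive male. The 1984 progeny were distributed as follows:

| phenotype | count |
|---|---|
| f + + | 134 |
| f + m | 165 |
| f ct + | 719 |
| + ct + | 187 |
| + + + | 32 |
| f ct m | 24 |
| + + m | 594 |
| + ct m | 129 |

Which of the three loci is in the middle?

The two most frequent reciprocal classes, + + m and f ct +, are the parental types, so the F1 was + + m / f ct +.
The two rarest classes, + + + and f ct m, are the double crossovers. Comparing them with the parentals, only the m allele has switched, so m is the middle locus and the order is f – m – ct.

m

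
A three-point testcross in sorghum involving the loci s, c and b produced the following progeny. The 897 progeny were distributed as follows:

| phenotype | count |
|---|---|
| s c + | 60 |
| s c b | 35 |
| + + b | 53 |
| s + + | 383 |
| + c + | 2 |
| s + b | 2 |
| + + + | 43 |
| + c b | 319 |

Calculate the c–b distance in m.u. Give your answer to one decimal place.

13.0 m.u.

The two most frequent reciprocal classes, + c b and s + +, are the parental types, so the F1 was + c b / s + +.
The two rarest classes, + c + and s + b, are the double crossovers. Comparing them with the parentals, only the b allele has switched, so b is the middle locus and the order is s – b – c.
Crossovers in the b–c interval produce the single-crossover classes + + b and s c + (53 + 60 = 113) plus the double crossovers (4).
RF(b–c) = (113 + 4) / 897 = 117/897 = 0.1304 → 13.0 m.u.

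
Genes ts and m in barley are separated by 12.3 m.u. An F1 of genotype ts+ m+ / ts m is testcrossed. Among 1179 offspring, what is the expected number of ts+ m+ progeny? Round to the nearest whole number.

A map distance of 12.3 m.u. corresponds to a recombination frequency of 0.123.
The F1 is ts+ m+ / ts m, so ts+ m+ is a parental gamete class with expected frequency (1 − r)/2 = 0.877/2 = 0.4385.
Expected number = 0.4385 × 1179 = 516.99 ≈ 517.

517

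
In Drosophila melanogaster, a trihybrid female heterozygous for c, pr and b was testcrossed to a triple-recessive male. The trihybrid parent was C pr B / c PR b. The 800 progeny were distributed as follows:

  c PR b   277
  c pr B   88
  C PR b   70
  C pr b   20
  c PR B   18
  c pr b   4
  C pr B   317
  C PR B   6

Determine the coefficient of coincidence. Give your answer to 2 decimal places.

The two rarest classes, C PR B and c pr b, are the double crossovers. Comparing them with the parentals, only the pr allele has switched, so pr is the middle locus and the order is b – pr – c.
b–pr: (38 + 10)/800 = 0.0600; pr–c: (158 + 10)/800 = 0.2100.
Expected DCO frequency = 0.0600 × 0.2100 ≈ 0.01260; observed = 10/800 ≈ 0.01250.
Coefficient of coincidence = 0.01250/0.01260 ≈ 0.99.

0.99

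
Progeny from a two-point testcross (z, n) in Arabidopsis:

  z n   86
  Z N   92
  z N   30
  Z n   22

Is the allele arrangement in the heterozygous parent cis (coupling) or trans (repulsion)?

The two most frequent classes are Z N (92) and z n (86); these are the parental (non-recombinant) types.
So the F1 carried Z N on one chromosome and z n on the other — the recessive alleles are on the same chromosome (cis / coupling).

cis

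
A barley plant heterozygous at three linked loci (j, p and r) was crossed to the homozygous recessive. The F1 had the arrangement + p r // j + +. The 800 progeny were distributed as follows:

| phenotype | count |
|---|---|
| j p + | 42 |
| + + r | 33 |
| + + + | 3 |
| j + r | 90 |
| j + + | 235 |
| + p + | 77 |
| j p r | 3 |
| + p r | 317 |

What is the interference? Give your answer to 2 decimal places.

The two rarest classes, j p r and + + +, are the double crossovers. Comparing them with the parentals, only the j allele has switched, so j is the middle locus and the order is p – j – r.
p–j: (75 + 6)/800 = 0.1013; j–r: (167 + 6)/800 = 0.2162.
Expected DCO frequency = 0.1013 × 0.2162 ≈ 0.02190; observed = 6/800 ≈ 0.00750.
Coefficient of coincidence = 0.00750/0.02190 ≈ 0.34; interference = 1 − 0.34 = 0.66.

0.66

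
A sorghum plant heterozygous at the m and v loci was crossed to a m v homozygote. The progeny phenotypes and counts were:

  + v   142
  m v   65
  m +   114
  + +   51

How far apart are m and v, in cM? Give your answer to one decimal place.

The two most frequent classes, + v (142) and m + (114), are the parental types, so the F1 was + v / m +.
The recombinant classes are + + and m v: 51 + 65 = 116.
Recombination frequency = 116/372 = 0.3118 ≈ 31.2%, i.e. 31.2 cM.

31.2 cM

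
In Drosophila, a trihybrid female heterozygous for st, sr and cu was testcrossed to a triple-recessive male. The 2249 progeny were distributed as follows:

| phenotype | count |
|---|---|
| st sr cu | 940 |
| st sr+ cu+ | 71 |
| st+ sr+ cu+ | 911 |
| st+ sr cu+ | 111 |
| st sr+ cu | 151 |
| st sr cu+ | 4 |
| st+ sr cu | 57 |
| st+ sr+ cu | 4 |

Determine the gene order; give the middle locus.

cu

The two most frequent reciprocal classes, st+ sr+ cu+ and st sr cu, are the parental types, so the F1 was st+ sr+ cu+ / st sr cu.
The two rarest classes, st+ sr+ cu and st sr cu+, are the double crossovers. Comparing them with the parentals, only the cu allele has switched, so cu is the middle locus and the order is sr – cu – st.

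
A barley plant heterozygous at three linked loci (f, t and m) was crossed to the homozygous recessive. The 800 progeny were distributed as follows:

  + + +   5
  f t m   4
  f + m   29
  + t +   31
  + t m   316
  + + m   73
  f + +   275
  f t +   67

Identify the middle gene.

f

The two most frequent reciprocal classes, + t m and f + +, are the parental types, so the F1 was + t m / f + +.
The two rarest classes, f t m and + + +, are the double crossovers. Comparing them with the parentals, only the f allele has switched, so f is the middle locus and the order is t – f – m.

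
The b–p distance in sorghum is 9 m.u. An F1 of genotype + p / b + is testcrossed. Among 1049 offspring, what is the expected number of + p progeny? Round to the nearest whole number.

477

A map distance of 9 m.u. corresponds to a recombination frequency of 0.090.
The F1 is + p / b +, so + p is a parental gamete class with expected frequency (1 − r)/2 = 0.910/2 = 0.4550.
Expected number = 0.4550 × 1049 = 477.30 ≈ 477.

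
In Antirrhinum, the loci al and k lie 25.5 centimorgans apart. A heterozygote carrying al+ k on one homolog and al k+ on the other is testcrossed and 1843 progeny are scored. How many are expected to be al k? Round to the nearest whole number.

235

A map distance of 25.5 centimorgans corresponds to a recombination frequency of 0.255.
The F1 is al+ k / al k+, so al k is a recombinant gamete class with expected frequency r/2 = 0.255/2 = 0.1275.
Expected number = 0.1275 × 1843 = 234.98 ≈ 235.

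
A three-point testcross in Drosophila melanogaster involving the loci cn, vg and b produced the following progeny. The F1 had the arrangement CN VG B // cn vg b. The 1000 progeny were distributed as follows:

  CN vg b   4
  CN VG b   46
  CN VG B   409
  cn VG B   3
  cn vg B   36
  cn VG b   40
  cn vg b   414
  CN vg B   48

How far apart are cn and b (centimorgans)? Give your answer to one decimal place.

The two rarest classes, cn VG B and CN vg b, are the double crossovers. Comparing them with the parentals, only the cn allele has switched, so cn is the middle locus and the order is vg – cn – b.
Crossovers in the cn–b interval produce the single-crossover classes CN VG b and cn vg B (46 + 36 = 82) plus the double crossovers (7).
RF(cn–b) = (82 + 7) / 1000 = 89/1000 = 0.0890 → 8.9 centimorgans.

8.9 centimorgans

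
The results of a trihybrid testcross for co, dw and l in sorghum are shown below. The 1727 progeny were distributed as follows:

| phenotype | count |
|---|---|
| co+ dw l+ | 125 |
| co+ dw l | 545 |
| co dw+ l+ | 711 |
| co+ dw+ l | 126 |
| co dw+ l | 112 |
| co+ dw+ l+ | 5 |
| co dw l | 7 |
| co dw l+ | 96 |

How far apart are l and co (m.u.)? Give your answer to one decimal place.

The two most frequent reciprocal classes, co+ dw l and co dw+ l+, are the parental types, so the F1 was co+ dw l / co dw+ l+.
The two rarest classes, co dw l and co+ dw+ l+, are the double crossovers. Comparing them with the parentals, only the co allele has switched, so co is the middle locus and the order is dw – co – l.
Crossovers in the co–l interval produce the single-crossover classes co+ dw l+ and co dw+ l (125 + 112 = 237) plus the double crossovers (12).
RF(co–l) = (237 + 12) / 1727 = 249/1727 = 0.1442 → 14.4 m.u.

14.4 m.u.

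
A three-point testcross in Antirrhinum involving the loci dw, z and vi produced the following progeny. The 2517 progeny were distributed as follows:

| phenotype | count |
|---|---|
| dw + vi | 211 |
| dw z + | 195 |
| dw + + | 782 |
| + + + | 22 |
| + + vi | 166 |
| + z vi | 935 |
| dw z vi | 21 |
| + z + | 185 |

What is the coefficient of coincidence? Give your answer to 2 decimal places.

0.61

The two most frequent reciprocal classes, dw + + and + z vi, are the parental types, so the F1 was dw + + / + z vi.
The two rarest classes, + + + and dw z vi, are the double crossovers. Comparing them with the parentals, only the dw allele has switched, so dw is the middle locus and the order is vi – dw – z.
vi–dw: (396 + 43)/2517 = 0.1744; dw–z: (361 + 43)/2517 = 0.1605.
Expected DCO frequency = 0.1744 × 0.1605 ≈ 0.02799; observed = 43/2517 ≈ 0.01708.
Coefficient of coincidence = 0.01708/0.02799 ≈ 0.61.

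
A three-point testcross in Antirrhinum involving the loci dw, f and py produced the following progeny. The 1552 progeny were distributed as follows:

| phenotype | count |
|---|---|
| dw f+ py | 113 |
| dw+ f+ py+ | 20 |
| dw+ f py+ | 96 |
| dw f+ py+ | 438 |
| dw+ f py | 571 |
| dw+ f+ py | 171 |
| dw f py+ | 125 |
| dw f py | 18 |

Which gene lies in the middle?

dw

The two most frequent reciprocal classes, dw f+ py+ and dw+ f py, are the parental types, so the F1 was dw f+ py+ / dw+ f py.
The two rarest classes, dw+ f+ py+ and dw f py, are the double crossovers. Comparing them with the parentals, only the dw allele has switched, so dw is the middle locus and the order is f – dw – py.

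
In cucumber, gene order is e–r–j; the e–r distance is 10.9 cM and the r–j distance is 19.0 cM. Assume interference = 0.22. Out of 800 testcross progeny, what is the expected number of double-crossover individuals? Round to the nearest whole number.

13

Map distances give recombination frequencies of 0.109 and 0.190 for the two intervals.
With interference 0.22 (so coincidence = 0.78), expected double-crossover frequency = 0.109 × 0.190 × 0.78 = 0.01615.
Expected number = 0.01615 × 800 = 12.92 ≈ 13.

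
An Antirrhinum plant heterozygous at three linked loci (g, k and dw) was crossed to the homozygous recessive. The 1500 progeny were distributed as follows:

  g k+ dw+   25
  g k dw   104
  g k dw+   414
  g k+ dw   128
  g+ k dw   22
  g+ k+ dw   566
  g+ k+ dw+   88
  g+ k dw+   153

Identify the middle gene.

The two most frequent reciprocal classes, g k dw+ and g+ k+ dw, are the parental types, so the F1 was g k dw+ / g+ k+ dw.
The two rarest classes, g k+ dw+ and g+ k dw, are the double crossovers. Comparing them with the parentals, only the k allele has switched, so k is the middle locus and the order is dw – k – g.

k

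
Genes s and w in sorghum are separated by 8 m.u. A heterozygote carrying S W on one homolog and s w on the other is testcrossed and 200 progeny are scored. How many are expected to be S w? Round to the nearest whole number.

8

A map distance of 8 m.u. corresponds to a recombination frequency of 0.080.
The F1 is S W / s w, so S w is a recombinant gamete class with expected frequency r/2 = 0.080/2 = 0.0400.
Expected number = 0.0400 × 200 = 8.00 ≈ 8.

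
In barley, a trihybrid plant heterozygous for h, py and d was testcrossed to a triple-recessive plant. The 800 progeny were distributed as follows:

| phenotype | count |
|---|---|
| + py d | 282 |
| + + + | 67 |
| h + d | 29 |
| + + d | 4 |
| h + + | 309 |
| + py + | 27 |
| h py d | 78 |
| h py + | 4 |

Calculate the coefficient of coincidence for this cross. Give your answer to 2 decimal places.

The two most frequent reciprocal classes, + py d and h + +, are the parental types, so the F1 was + py d / h + +.
The two rarest classes, + + d and h py +, are the double crossovers. Comparing them with the parentals, only the py allele has switched, so py is the middle locus and the order is d – py – h.
d–py: (56 + 8)/800 = 0.0800; py–h: (145 + 8)/800 = 0.1913.
Expected DCO frequency = 0.0800 × 0.1913 ≈ 0.01530; observed = 8/800 ≈ 0.01000.
Coefficient of coincidence = 0.01000/0.01530 ≈ 0.65.

0.65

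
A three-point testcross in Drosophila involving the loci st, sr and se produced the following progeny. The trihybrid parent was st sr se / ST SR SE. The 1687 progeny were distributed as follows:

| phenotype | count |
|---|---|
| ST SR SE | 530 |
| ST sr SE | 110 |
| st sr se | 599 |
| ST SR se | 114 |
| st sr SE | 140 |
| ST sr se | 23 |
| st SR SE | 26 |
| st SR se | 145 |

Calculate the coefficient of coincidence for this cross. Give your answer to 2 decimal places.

The two rarest classes, ST sr se and st SR SE, are the double crossovers. Comparing them with the parentals, only the st allele has switched, so st is the middle locus and the order is sr – st – se.
sr–st: (255 + 49)/1687 = 0.1802; st–se: (254 + 49)/1687 = 0.1796.
Expected DCO frequency = 0.1802 × 0.1796 ≈ 0.03236; observed = 49/1687 ≈ 0.02905.
Coefficient of coincidence = 0.02905/0.03236 ≈ 0.90.

0.90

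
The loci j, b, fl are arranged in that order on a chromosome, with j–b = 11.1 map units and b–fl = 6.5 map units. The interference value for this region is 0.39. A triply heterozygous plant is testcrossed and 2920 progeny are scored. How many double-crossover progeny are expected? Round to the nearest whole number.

13

Map distances give recombination frequencies of 0.111 and 0.065 for the two intervals.
With interference 0.39 (so coincidence = 0.61), expected double-crossover frequency = 0.111 × 0.065 × 0.61 = 0.00440.
Expected number = 0.00440 × 2920 = 12.85 ≈ 13.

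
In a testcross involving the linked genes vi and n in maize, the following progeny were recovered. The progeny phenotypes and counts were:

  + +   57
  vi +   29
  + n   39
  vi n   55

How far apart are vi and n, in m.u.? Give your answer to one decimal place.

The two most frequent classes, + + (57) and vi n (55), are the parental types, so the F1 was + + / vi n.
The recombinant classes are + n and vi +: 39 + 29 = 68.
Recombination frequency = 68/180 = 0.3778 ≈ 37.8%, i.e. 37.8 m.u.

37.8 m.u.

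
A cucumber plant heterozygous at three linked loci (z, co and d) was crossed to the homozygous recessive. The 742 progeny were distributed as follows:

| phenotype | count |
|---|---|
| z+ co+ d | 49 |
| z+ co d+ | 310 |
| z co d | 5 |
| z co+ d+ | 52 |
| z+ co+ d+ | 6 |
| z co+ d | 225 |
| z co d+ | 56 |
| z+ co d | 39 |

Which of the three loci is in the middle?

co

The two most frequent reciprocal classes, z+ co d+ and z co+ d, are the parental types, so the F1 was z+ co d+ / z co+ d.
The two rarest classes, z+ co+ d+ and z co d, are the double crossovers. Comparing them with the parentals, only the co allele has switched, so co is the middle locus and the order is d – co – z.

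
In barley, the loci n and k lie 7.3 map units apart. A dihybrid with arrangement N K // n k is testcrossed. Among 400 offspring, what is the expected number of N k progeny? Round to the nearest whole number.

15

A map distance of 7.3 map units corresponds to a recombination frequency of 0.073.
The F1 is N K / n k, so N k is a recombinant gamete class with expected frequency r/2 = 0.073/2 = 0.0365.
Expected number = 0.0365 × 400 = 14.60 ≈ 15.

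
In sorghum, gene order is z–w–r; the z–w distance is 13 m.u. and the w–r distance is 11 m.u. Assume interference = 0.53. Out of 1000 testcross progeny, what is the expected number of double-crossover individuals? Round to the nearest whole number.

7

Map distances give recombination frequencies of 0.130 and 0.110 for the two intervals.
With interference 0.53 (so coincidence = 0.47), expected double-crossover frequency = 0.130 × 0.110 × 0.47 = 0.00672.
Expected number = 0.00672 × 1000 = 6.72 ≈ 7.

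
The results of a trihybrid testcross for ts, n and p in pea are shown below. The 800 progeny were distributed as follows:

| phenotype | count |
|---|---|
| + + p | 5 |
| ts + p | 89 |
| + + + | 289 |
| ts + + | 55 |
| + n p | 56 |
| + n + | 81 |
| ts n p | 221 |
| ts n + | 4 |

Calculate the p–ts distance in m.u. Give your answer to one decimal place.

The two most frequent reciprocal classes, + + + and ts n p, are the parental types, so the F1 was + + + / ts n p.
The two rarest classes, + + p and ts n +, are the double crossovers. Comparing them with the parentals, only the p allele has switched, so p is the middle locus and the order is ts – p – n.
Crossovers in the ts–p interval produce the single-crossover classes ts + + and + n p (55 + 56 = 111) plus the double crossovers (9).
RF(ts–p) = (111 + 9) / 800 = 120/800 = 0.1500 → 15.0 m.u.

15.0 m.u.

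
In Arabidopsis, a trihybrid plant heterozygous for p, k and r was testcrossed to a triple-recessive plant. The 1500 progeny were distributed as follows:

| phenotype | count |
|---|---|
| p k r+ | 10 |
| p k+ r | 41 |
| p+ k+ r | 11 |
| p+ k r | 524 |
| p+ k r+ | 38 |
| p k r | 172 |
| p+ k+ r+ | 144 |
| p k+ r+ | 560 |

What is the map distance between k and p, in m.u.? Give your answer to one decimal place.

The two most frequent reciprocal classes, p+ k r and p k+ r+, are the parental types, so the F1 was p+ k r / p k+ r+.
The two rarest classes, p+ k+ r and p k r+, are the double crossovers. Comparing them with the parentals, only the k allele has switched, so k is the middle locus and the order is p – k – r.
Crossovers in the p–k interval produce the single-crossover classes p k r and p+ k+ r+ (172 + 144 = 316) plus the double crossovers (21).
RF(p–k) = (316 + 21) / 1500 = 337/1500 = 0.2247 → 22.5 m.u.

22.5 m.u.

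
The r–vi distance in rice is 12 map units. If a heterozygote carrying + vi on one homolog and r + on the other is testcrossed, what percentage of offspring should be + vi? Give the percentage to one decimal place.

44.0%

A map distance of 12 map units corresponds to a recombination frequency of 0.120.
The F1 is + vi / r +, so + vi is a parental gamete class with expected frequency (1 − r)/2 = 0.880/2 = 0.4400.
That is 0.4400 = 44.0% of the progeny.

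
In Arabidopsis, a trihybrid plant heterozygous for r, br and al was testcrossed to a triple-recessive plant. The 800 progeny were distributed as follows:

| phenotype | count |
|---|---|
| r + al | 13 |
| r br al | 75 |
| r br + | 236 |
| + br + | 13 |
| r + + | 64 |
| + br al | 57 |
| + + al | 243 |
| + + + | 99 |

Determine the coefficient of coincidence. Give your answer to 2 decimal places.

0.71

The two most frequent reciprocal classes, r br + and + + al, are the parental types, so the F1 was r br + / + + al.
The two rarest classes, + br + and r + al, are the double crossovers. Comparing them with the parentals, only the r allele has switched, so r is the middle locus and the order is br – r – al.
br–r: (121 + 26)/800 = 0.1837; r–al: (174 + 26)/800 = 0.2500.
Expected DCO frequency = 0.1837 × 0.2500 ≈ 0.04593; observed = 26/800 ≈ 0.03250.
Coefficient of coincidence = 0.03250/0.04593 ≈ 0.71.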